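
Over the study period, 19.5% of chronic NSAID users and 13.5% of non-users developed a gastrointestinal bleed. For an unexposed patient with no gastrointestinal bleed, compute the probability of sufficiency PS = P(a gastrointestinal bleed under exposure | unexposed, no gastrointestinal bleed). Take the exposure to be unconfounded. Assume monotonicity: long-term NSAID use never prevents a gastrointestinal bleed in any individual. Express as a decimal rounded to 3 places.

p₁ = 0.195, p₀ = 0.135.
Under exogeneity and monotonicity, PS = (p₁ − p₀) / (1 − p₀).
PS = (0.195 − 0.135) / (1 − 0.135) = 0.06 / 0.865 ≈ 0.0694

PS ≈ 0.069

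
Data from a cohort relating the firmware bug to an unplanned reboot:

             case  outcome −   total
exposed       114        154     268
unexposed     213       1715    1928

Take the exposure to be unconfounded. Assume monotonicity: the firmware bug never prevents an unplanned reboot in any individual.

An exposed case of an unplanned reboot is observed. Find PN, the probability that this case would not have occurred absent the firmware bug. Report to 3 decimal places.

p₁ = P(outcome | exposed) = 114/268 = 0.42537
p₀ = P(outcome | unexposed) = 213/1928 = 0.11048
Under exogeneity and monotonicity, PN = (p₁ − p₀)/p₁.
PN = (0.42537 − 0.11048) / 0.42537 ≈ 0.7403

PN ≈ 0.740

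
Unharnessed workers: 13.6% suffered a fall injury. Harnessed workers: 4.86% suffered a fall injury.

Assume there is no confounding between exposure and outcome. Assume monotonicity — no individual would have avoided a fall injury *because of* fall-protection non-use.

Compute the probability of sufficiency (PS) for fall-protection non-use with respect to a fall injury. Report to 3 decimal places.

p₁ = 0.136, p₀ = 0.0486.
Under exogeneity and monotonicity, PS = (p₁ − p₀) / (1 − p₀).
PS = (0.136 − 0.0486) / (1 − 0.0486) = 0.0874 / 0.9514 ≈ 0.0919

PS ≈ 0.092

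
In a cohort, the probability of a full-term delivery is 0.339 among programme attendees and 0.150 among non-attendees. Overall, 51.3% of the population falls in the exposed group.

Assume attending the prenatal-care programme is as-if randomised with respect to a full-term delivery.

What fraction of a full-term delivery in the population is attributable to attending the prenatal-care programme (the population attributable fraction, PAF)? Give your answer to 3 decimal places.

Let p₁ = 0.339, p₀ = 0.15.
Overall risk P(Y=1) = π·p₁ + (1−π)·p₀ = 0.513×0.339 + 0.487×0.15 = 0.24696.
Under exogeneity, PAF = [P(Y=1) − p₀] / P(Y=1).
PAF = (0.24696 − 0.15) / 0.24696 ≈ 0.3926

PAF ≈ 0.393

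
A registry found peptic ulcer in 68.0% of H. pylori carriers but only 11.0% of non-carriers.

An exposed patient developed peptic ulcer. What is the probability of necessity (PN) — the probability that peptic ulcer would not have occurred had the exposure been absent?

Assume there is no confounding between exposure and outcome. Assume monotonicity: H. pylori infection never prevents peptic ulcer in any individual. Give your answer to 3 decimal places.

PN ≈ 0.838

p₁ = 0.68, p₀ = 0.11.
Under exogeneity and monotonicity, PN = (p₁ − p₀) / p₁.
PN = (0.68 − 0.11) / 0.68 = 0.57 / 0.68 ≈ 0.8382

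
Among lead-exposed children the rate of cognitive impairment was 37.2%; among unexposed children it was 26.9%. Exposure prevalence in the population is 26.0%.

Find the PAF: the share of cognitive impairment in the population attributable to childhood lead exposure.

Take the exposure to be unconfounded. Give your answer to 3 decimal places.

PAF ≈ 0.091

p₁ = 0.372, p₀ = 0.269.
Overall risk P(Y=1) = π·p₁ + (1−π)·p₀ = 0.26×0.372 + 0.74×0.269 = 0.29578.
Under exogeneity, PAF = [P(Y=1) − p₀] / P(Y=1).
PAF = (0.29578 − 0.269) / 0.29578 ≈ 0.0905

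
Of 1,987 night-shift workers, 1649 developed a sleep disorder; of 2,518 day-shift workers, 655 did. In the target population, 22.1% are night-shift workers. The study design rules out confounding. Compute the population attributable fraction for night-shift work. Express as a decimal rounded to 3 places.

p₁ = P(outcome | exposed) = 1649/1987 = 0.82989
p₀ = P(outcome | unexposed) = 655/2518 = 0.26013
Overall risk P(Y=1) = π·p₁ + (1−π)·p₀ = 0.221×0.82989 + 0.779×0.26013 = 0.38605.
Under exogeneity, PAF = [P(Y=1) − p₀] / P(Y=1).
PAF = (0.38605 − 0.26013) / 0.38605 ≈ 0.3262

PAF ≈ 0.326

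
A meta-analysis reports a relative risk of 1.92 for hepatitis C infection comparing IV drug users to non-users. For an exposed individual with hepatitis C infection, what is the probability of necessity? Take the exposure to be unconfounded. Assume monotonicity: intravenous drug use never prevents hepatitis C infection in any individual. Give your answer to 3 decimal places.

PN ≈ 0.479

Under exogeneity and monotonicity, PN = (RR − 1) / RR = 1 − 1/RR.
PN = (1.92 − 1) / 1.92 = 0.92 / 1.92 ≈ 0.4792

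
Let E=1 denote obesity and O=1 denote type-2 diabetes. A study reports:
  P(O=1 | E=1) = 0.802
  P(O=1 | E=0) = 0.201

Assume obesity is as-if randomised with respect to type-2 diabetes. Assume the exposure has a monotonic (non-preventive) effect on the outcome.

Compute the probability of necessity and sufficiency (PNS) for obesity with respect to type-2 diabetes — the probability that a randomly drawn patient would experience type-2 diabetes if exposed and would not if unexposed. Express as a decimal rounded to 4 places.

Let p₁ = 0.802, p₀ = 0.201.
Under exogeneity and monotonicity, PNS = p₁ − p₀.
PNS = 0.802 − 0.201 = 0.601

PNS ≈ 0.6010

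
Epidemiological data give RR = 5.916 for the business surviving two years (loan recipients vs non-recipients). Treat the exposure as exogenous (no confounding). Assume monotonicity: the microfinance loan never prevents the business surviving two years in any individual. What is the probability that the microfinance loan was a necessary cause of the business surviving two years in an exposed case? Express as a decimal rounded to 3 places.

PN ≈ 0.831

Under exogeneity and monotonicity, PN = (RR − 1) / RR = 1 − 1/RR.
PN = (5.916 − 1) / 5.916 = 4.916 / 5.916 ≈ 0.8310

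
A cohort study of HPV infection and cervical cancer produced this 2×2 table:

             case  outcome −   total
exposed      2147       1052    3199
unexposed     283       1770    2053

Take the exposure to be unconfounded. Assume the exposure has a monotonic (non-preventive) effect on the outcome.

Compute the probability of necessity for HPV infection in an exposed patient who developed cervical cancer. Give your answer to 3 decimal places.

PN ≈ 0.795

p₁ = P(outcome | exposed) = 2147/3199 = 0.67115
p₀ = P(outcome | unexposed) = 283/2053 = 0.13785
Under exogeneity and monotonicity, PN = (p₁ − p₀) / p₁.
PN = (0.67115 − 0.13785) / 0.67115 = 0.5333 / 0.67115 ≈ 0.7946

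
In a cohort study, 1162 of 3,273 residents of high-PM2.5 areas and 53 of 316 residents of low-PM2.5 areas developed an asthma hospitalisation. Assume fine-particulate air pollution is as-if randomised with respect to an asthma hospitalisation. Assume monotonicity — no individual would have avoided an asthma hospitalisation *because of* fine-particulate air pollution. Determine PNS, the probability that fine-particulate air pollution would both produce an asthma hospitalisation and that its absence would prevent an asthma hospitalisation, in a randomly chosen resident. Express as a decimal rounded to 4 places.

p₁ = P(outcome | exposed) = 1162/3273 = 0.35503
p₀ = P(outcome | unexposed) = 53/316 = 0.16772
Under exogeneity and monotonicity, PNS = p₁ − p₀.
PNS = 0.35503 − 0.16772 = 0.1873

PNS ≈ 0.1873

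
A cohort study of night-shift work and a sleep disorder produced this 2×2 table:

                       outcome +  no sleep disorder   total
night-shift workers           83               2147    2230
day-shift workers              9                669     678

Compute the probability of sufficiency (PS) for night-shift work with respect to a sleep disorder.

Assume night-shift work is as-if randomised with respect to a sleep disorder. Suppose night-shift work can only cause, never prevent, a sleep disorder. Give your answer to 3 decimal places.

PS ≈ 0.024

p₁ = P(outcome | exposed) = 83/2230 = 0.03722
p₀ = P(outcome | unexposed) = 9/678 = 0.013274
Under exogeneity and monotonicity, PS = (p₁ − p₀) / (1 − p₀).
PS = (0.03722 − 0.013274) / (1 − 0.013274) = 0.023945 / 0.98673 ≈ 0.0243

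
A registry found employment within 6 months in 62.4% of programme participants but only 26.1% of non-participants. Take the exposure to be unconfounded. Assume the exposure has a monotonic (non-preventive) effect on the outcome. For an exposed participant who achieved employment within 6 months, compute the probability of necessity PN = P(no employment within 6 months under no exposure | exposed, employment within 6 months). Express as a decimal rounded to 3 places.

PN ≈ 0.582

p₁ = 0.624, p₀ = 0.261.
Under exogeneity and monotonicity, PN = (p₁ − p₀) / p₁.
PN = (0.624 − 0.261) / 0.624 = 0.363 / 0.624 ≈ 0.5817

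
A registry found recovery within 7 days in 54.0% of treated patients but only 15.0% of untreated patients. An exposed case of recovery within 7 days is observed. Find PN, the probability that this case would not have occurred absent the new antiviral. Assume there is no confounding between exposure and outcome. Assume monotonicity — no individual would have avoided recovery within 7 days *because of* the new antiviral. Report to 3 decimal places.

PN ≈ 0.722

p₁ = 0.54, p₀ = 0.15.
Under exogeneity and monotonicity, PN = (p₁ − p₀) / p₁.
PN = (0.54 − 0.15) / 0.54 = 0.39 / 0.54 ≈ 0.7222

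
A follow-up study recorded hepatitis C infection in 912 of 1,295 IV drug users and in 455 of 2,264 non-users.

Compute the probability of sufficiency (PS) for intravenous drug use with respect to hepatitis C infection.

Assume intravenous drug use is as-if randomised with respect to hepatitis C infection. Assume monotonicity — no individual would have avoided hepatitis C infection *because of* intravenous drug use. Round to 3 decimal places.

p₁ = P(outcome | exposed) = 912/1295 = 0.70425
p₀ = P(outcome | unexposed) = 455/2264 = 0.20097
Under exogeneity and monotonicity, PS = (p₁ − p₀) / (1 − p₀).
PS = (0.70425 − 0.20097) / (1 − 0.20097) = 0.50328 / 0.79903 ≈ 0.6299

PS ≈ 0.630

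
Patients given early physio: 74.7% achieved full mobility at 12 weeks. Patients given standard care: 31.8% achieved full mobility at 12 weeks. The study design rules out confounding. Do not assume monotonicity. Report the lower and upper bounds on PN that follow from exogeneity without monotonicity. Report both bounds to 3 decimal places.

0.574 ≤ PN ≤ 0.913

p₁ = 0.747, p₀ = 0.318.
Under exogeneity alone the bounds on PN are max{0,(p₁−p₀)/p₁} ≤ PN ≤ min{1,(1−p₀)/p₁}.
  lower = (p₁ − p₀)/p₁ = 0.429 / 0.747 ≈ 0.5743
  upper = min{1, (1 − p₀)/p₁} = 0.682 / 0.747 ≈ 0.9130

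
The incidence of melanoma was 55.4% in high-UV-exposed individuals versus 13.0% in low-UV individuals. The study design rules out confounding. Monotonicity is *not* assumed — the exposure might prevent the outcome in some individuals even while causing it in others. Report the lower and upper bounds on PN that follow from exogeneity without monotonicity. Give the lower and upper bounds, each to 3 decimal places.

p₁ = 0.554, p₀ = 0.13.
Under exogeneity alone the bounds on PN are max{0,(p₁−p₀)/p₁} ≤ PN ≤ min{1,(1−p₀)/p₁}.
  lower = (p₁ − p₀)/p₁ = 0.424 / 0.554 ≈ 0.7653
  upper = min{1, (1 − p₀)/p₁} = 0.87 / 0.554 ≈ 1.5704 → capped at 1

0.765 ≤ PN ≤ 1.000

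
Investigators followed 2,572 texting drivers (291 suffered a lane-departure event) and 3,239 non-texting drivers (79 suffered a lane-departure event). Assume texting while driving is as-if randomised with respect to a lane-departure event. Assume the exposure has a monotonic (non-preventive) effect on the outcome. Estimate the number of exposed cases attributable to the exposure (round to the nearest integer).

p₁ = P(outcome | exposed) = 291/2572 = 0.11314
p₀ = P(outcome | unexposed) = 79/3239 = 0.02439
PN = (p₁ − p₀)/p₁ = (0.11314 − 0.02439) / 0.11314 ≈ 0.78443.
Attributable cases ≈ PN × (exposed cases) = 0.78443 × 291 ≈ 228.27.

about 228 cases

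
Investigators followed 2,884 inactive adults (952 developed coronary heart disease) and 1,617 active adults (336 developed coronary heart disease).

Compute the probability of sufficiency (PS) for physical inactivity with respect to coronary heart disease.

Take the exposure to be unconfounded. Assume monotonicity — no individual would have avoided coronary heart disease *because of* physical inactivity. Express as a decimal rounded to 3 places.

PS ≈ 0.154

p₁ = P(outcome | exposed) = 952/2884 = 0.3301
p₀ = P(outcome | unexposed) = 336/1617 = 0.20779
Under exogeneity and monotonicity, PS = (p₁ − p₀) / (1 − p₀).
PS = (0.3301 − 0.20779) / (1 − 0.20779) = 0.1223 / 0.79221 ≈ 0.1544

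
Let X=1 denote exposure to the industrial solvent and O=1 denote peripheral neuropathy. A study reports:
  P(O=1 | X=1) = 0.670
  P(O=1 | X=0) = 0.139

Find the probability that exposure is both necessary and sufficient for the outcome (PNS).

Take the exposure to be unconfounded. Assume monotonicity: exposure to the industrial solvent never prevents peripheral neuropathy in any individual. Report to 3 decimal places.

PNS ≈ 0.531

Let p₁ = 0.67, p₀ = 0.139.
Under exogeneity and monotonicity, PNS = p₁ − p₀.
PNS = 0.67 − 0.139 = 0.531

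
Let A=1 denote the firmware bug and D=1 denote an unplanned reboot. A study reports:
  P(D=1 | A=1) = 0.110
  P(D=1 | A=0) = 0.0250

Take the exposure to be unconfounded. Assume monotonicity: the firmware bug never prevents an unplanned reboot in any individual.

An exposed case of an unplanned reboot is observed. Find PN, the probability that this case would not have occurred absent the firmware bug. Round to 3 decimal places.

PN ≈ 0.773

Let p₁ = 0.11, p₀ = 0.025.
Under exogeneity and monotonicity, PN = (p₁ − p₀) / p₁.
PN = (0.11 − 0.025) / 0.11 = 0.085 / 0.11 ≈ 0.7727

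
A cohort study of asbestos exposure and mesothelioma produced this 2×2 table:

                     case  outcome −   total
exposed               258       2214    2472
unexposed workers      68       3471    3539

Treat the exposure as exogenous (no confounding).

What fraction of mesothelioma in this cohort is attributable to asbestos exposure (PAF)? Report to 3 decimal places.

PAF ≈ 0.646

p₁ = P(outcome | exposed) = 258/2472 = 0.10437
p₀ = P(outcome | unexposed) = 68/3539 = 0.019214
Exposure prevalence π = 2472/6011 = 0.41125; overall risk P(Y=1) = 0.054234.
Under exogeneity, PAF = [P(Y=1) − p₀]/P(Y=1).
PAF = (0.054234 − 0.019214) / 0.054234 ≈ 0.6457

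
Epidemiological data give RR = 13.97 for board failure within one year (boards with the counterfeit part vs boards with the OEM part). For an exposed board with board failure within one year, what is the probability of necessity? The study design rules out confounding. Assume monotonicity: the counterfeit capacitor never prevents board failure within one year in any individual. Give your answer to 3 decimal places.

PN ≈ 0.928

Under exogeneity and monotonicity, PN = (RR − 1) / RR = 1 − 1/RR.
PN = (13.97 − 1) / 13.97 = 12.97 / 13.97 ≈ 0.9284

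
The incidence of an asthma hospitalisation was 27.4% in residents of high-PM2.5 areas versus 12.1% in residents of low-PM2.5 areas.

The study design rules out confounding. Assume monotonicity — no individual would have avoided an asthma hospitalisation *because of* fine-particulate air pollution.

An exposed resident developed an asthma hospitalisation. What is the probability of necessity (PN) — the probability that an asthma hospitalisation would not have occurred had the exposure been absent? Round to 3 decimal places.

PN ≈ 0.558

p₁ = 0.274, p₀ = 0.121.
Under exogeneity and monotonicity, PN = (p₁ − p₀) / p₁.
PN = (0.274 − 0.121) / 0.274 = 0.153 / 0.274 ≈ 0.5584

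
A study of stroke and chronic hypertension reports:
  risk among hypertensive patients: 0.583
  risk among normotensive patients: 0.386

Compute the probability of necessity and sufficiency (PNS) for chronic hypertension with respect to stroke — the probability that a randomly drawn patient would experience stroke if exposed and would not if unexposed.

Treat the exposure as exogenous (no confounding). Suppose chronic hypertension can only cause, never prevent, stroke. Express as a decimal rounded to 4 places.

Let p₁ = 0.583, p₀ = 0.386.
Under exogeneity and monotonicity, PNS = p₁ − p₀.
PNS = 0.583 − 0.386 = 0.197

PNS ≈ 0.1970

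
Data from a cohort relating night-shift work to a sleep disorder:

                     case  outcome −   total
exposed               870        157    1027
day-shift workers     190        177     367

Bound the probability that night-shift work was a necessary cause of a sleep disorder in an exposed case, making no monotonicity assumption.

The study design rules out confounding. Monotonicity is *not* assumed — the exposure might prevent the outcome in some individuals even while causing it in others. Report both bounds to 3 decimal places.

p₁ = P(outcome | exposed) = 870/1027 = 0.84713
p₀ = P(outcome | unexposed) = 190/367 = 0.51771
Under exogeneity alone the bounds on PN are max{0,(p₁−p₀)/p₁} ≤ PN ≤ min{1,(1−p₀)/p₁}.
  lower = (p₁ − p₀)/p₁ = 0.32942 / 0.84713 ≈ 0.3889
  upper = min{1, (1 − p₀)/p₁} = 0.48229 / 0.84713 ≈ 0.5693

0.389 ≤ PN ≤ 0.569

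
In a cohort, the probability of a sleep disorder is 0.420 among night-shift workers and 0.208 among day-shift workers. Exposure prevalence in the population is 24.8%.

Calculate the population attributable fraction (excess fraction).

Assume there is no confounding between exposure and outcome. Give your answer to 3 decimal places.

PAF ≈ 0.202

Let p₁ = 0.42, p₀ = 0.208.
Overall risk P(Y=1) = π·p₁ + (1−π)·p₀ = 0.248×0.42 + 0.752×0.208 = 0.26058.
Under exogeneity, PAF = [P(Y=1) − p₀] / P(Y=1).
PAF = (0.26058 − 0.208) / 0.26058 ≈ 0.2018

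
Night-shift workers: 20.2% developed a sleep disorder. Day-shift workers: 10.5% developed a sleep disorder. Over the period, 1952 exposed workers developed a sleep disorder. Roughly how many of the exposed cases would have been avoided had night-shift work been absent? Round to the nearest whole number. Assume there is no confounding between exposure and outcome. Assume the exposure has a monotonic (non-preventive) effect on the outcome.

about 937 cases

p₁ = 0.202, p₀ = 0.105.
PN = (p₁ − p₀)/p₁ = (0.202 − 0.105) / 0.202 ≈ 0.48020.
Attributable cases ≈ PN × (exposed cases) = 0.48020 × 1952 ≈ 937.35.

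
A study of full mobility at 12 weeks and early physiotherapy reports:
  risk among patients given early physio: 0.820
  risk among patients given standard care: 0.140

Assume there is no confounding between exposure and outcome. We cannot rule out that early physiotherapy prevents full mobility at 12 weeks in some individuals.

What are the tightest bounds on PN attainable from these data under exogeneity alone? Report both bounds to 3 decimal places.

Let p₁ = 0.82, p₀ = 0.14.
Under exogeneity alone the bounds on PN are max{0,(p₁−p₀)/p₁} ≤ PN ≤ min{1,(1−p₀)/p₁}.
  lower = (p₁ − p₀)/p₁ = 0.68 / 0.82 ≈ 0.8293
  upper = min{1, (1 − p₀)/p₁} = 0.86 / 0.82 ≈ 1.0488 → capped at 1

0.829 ≤ PN ≤ 1.000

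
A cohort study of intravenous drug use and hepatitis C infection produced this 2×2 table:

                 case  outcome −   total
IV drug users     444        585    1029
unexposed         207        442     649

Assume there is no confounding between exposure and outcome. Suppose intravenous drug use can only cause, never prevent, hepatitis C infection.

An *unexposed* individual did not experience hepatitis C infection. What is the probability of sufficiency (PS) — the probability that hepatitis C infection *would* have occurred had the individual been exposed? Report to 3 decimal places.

p₁ = P(outcome | exposed) = 444/1029 = 0.43149
p₀ = P(outcome | unexposed) = 207/649 = 0.31895
Under exogeneity and monotonicity, PS = (p₁ − p₀)/(1 − p₀).
PS = (0.43149 − 0.31895) / 0.68105 ≈ 0.1652

PS ≈ 0.165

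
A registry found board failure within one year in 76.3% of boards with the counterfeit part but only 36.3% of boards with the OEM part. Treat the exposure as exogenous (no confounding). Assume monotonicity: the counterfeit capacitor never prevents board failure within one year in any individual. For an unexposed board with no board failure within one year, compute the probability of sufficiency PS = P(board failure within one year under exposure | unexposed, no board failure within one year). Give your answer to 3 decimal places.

p₁ = 0.763, p₀ = 0.363.
Under exogeneity and monotonicity, PS = (p₁ − p₀) / (1 − p₀).
PS = (0.763 − 0.363) / (1 − 0.363) = 0.4 / 0.637 ≈ 0.6279

PS ≈ 0.628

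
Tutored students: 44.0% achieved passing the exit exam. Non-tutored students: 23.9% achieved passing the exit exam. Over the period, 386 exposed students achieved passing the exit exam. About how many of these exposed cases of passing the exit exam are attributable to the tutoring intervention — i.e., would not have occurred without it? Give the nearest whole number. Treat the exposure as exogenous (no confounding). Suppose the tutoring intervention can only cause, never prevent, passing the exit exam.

p₁ = 0.44, p₀ = 0.239.
PN = (p₁ − p₀)/p₁ = (0.44 − 0.239) / 0.44 ≈ 0.45682.
Attributable cases ≈ PN × (exposed cases) = 0.45682 × 386 ≈ 176.33.

about 176 cases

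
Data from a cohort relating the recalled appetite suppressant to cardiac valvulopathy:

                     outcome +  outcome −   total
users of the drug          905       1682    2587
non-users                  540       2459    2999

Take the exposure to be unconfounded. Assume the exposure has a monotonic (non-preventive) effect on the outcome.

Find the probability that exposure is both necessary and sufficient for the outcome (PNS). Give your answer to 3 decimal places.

PNS ≈ 0.170

p₁ = P(outcome | exposed) = 905/2587 = 0.34983
p₀ = P(outcome | unexposed) = 540/2999 = 0.18006
Under exogeneity and monotonicity, PNS = p₁ − p₀.
PNS = 0.34983 − 0.18006 = 0.16977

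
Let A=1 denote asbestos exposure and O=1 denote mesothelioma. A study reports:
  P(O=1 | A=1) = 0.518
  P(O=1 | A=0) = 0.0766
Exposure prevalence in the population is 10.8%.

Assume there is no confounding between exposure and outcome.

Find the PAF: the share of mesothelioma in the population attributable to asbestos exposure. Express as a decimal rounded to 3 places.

Let p₁ = 0.518, p₀ = 0.0766.
Overall risk P(Y=1) = π·p₁ + (1−π)·p₀ = 0.108×0.518 + 0.892×0.0766 = 0.12427.
Under exogeneity, PAF = [P(Y=1) − p₀] / P(Y=1).
PAF = (0.12427 − 0.0766) / 0.12427 ≈ 0.3836

PAF ≈ 0.384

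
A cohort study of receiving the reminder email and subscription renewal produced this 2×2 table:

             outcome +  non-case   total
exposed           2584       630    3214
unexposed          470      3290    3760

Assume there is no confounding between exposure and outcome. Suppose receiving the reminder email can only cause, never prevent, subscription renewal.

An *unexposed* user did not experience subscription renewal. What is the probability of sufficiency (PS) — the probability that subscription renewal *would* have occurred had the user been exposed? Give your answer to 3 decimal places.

PS ≈ 0.776

p₁ = P(outcome | exposed) = 2584/3214 = 0.80398
p₀ = P(outcome | unexposed) = 470/3760 = 0.125
Under exogeneity and monotonicity, PS = (p₁ − p₀)/(1 − p₀).
PS = (0.80398 − 0.125) / 0.875 ≈ 0.7760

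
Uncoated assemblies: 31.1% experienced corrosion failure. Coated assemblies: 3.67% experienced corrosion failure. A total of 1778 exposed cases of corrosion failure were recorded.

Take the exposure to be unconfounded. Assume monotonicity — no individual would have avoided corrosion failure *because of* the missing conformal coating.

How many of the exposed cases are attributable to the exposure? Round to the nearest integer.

p₁ = 0.311, p₀ = 0.0367.
PN = (p₁ − p₀)/p₁ = (0.311 − 0.0367) / 0.311 ≈ 0.88199.
Attributable cases ≈ PN × (exposed cases) = 0.88199 × 1778 ≈ 1568.18.

about 1568 cases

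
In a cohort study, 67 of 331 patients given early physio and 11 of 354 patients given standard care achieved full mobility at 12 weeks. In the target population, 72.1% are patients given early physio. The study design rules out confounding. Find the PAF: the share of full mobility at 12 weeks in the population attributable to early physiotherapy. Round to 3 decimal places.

PAF ≈ 0.799

p₁ = P(outcome | exposed) = 67/331 = 0.20242
p₀ = P(outcome | unexposed) = 11/354 = 0.031073
Overall risk P(Y=1) = π·p₁ + (1−π)·p₀ = 0.721×0.20242 + 0.279×0.031073 = 0.15461.
Under exogeneity, PAF = [P(Y=1) − p₀] / P(Y=1).
PAF = (0.15461 − 0.031073) / 0.15461 ≈ 0.7990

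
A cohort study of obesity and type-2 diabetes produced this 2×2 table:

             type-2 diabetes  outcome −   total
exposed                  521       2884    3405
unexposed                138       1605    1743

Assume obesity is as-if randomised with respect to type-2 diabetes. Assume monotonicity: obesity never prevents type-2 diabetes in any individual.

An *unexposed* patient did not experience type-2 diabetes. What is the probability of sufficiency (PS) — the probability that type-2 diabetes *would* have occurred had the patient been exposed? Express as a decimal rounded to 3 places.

p₁ = P(outcome | exposed) = 521/3405 = 0.15301
p₀ = P(outcome | unexposed) = 138/1743 = 0.079174
Under exogeneity and monotonicity, PS = (p₁ − p₀) / (1 − p₀).
PS = (0.15301 − 0.079174) / (1 − 0.079174) = 0.073836 / 0.92083 ≈ 0.0802

PS ≈ 0.080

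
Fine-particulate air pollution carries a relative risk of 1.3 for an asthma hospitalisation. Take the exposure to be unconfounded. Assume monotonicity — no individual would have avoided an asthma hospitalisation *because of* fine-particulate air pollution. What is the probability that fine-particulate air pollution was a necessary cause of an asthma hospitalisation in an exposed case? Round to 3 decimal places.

PN ≈ 0.231

Under exogeneity and monotonicity, PN = (RR − 1) / RR = 1 − 1/RR.
PN = (1.3 − 1) / 1.3 = 0.3 / 1.3 ≈ 0.2308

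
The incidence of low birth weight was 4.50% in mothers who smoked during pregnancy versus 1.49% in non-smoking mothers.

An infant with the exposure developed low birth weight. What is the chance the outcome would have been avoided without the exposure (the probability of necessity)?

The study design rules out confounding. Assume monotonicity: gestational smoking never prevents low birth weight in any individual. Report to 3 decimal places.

p₁ = 0.045, p₀ = 0.0149.
Under exogeneity and monotonicity, PN = (p₁ − p₀) / p₁.
PN = (0.045 − 0.0149) / 0.045 = 0.0301 / 0.045 ≈ 0.6689

PN ≈ 0.669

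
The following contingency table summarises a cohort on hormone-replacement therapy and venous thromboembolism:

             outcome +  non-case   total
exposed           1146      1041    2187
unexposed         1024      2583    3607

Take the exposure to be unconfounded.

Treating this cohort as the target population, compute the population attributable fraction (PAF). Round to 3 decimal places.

PAF ≈ 0.242

p₁ = P(outcome | exposed) = 1146/2187 = 0.52401
p₀ = P(outcome | unexposed) = 1024/3607 = 0.28389
Exposure prevalence π = 2187/5794 = 0.37746; overall risk P(Y=1) = 0.37453.
Under exogeneity, PAF = [P(Y=1) − p₀]/P(Y=1).
PAF = (0.37453 − 0.28389) / 0.37453 ≈ 0.2420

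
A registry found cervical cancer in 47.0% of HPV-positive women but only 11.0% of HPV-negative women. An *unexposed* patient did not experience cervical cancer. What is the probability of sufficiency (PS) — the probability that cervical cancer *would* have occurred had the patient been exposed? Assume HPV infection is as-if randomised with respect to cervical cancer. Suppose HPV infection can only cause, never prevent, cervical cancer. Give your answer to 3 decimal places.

PS ≈ 0.404

p₁ = 0.47, p₀ = 0.11.
Under exogeneity and monotonicity, PS = (p₁ − p₀) / (1 − p₀).
PS = (0.47 − 0.11) / (1 − 0.11) = 0.36 / 0.89 ≈ 0.4045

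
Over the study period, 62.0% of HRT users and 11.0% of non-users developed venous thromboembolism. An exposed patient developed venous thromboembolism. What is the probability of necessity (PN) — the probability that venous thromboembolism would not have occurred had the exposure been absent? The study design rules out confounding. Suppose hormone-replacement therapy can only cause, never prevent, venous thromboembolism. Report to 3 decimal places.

PN ≈ 0.823

p₁ = 0.62, p₀ = 0.11.
Under exogeneity and monotonicity, PN = (p₁ − p₀) / p₁.
PN = (0.62 − 0.11) / 0.62 = 0.51 / 0.62 ≈ 0.8226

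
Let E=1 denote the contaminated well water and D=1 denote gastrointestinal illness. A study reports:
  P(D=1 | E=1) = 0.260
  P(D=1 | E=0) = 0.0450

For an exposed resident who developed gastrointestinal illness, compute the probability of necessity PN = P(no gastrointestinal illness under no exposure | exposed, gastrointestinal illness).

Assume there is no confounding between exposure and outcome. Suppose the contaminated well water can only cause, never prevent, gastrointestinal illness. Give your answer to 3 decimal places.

Let p₁ = 0.26, p₀ = 0.045.
Under exogeneity and monotonicity, PN = (p₁ − p₀) / p₁.
PN = (0.26 − 0.045) / 0.26 = 0.215 / 0.26 ≈ 0.8269

PN ≈ 0.827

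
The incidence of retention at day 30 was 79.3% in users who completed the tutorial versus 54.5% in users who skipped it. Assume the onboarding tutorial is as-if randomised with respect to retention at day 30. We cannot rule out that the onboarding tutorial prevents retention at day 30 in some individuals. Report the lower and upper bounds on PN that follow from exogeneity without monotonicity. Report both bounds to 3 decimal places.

0.313 ≤ PN ≤ 0.574

p₁ = 0.793, p₀ = 0.545.
Under exogeneity alone the bounds on PN are max{0,(p₁−p₀)/p₁} ≤ PN ≤ min{1,(1−p₀)/p₁}.
  lower = (p₁ − p₀)/p₁ = 0.248 / 0.793 ≈ 0.3127
  upper = min{1, (1 − p₀)/p₁} = 0.455 / 0.793 ≈ 0.5738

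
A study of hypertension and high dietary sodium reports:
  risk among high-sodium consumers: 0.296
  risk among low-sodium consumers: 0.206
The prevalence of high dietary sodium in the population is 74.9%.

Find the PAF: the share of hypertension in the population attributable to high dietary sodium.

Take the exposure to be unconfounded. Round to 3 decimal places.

Let p₁ = 0.296, p₀ = 0.206.
Overall risk P(Y=1) = π·p₁ + (1−π)·p₀ = 0.749×0.296 + 0.251×0.206 = 0.27341.
Under exogeneity, PAF = [P(Y=1) − p₀] / P(Y=1).
PAF = (0.27341 − 0.206) / 0.27341 ≈ 0.2466

PAF ≈ 0.247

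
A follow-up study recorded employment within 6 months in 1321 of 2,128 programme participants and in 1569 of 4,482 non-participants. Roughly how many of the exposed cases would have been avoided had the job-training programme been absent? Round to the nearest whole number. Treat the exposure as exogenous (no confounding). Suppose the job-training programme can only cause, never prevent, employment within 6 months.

p₁ = P(outcome | exposed) = 1321/2128 = 0.62077
p₀ = P(outcome | unexposed) = 1569/4482 = 0.35007
PN = (p₁ − p₀)/p₁ = (0.62077 − 0.35007) / 0.62077 ≈ 0.43608.
Attributable cases ≈ PN × (exposed cases) = 0.43608 × 1321 ≈ 576.06.

about 576 cases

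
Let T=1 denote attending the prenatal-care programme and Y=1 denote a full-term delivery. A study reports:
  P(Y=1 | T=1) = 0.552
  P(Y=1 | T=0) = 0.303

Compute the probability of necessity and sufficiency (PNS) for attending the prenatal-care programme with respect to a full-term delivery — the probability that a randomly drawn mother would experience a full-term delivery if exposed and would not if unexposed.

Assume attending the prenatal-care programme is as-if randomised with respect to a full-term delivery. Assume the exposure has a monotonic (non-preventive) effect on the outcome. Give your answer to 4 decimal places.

PNS ≈ 0.2490

Let p₁ = 0.552, p₀ = 0.303.
Under exogeneity and monotonicity, PNS = p₁ − p₀.
PNS = 0.552 − 0.303 = 0.249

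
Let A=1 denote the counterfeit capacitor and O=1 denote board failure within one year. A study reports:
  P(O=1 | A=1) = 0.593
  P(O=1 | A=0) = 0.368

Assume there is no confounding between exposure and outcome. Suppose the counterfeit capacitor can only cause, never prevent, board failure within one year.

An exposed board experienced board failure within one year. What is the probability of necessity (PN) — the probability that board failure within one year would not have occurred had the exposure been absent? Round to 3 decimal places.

Let p₁ = 0.593, p₀ = 0.368.
Under exogeneity and monotonicity, PN = (p₁ − p₀) / p₁.
PN = (0.593 − 0.368) / 0.593 = 0.225 / 0.593 ≈ 0.3794

PN ≈ 0.379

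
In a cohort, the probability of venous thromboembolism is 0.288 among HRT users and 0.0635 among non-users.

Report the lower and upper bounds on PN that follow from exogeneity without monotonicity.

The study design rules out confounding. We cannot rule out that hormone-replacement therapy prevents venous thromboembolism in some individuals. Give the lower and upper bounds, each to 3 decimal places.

Let p₁ = 0.288, p₀ = 0.0635.
Under exogeneity alone the bounds on PN are max{0,(p₁−p₀)/p₁} ≤ PN ≤ min{1,(1−p₀)/p₁}.
  lower = (p₁ − p₀)/p₁ = 0.2245 / 0.288 ≈ 0.7795
  upper = min{1, (1 − p₀)/p₁} = 0.9365 / 0.288 ≈ 3.2517 → capped at 1

0.780 ≤ PN ≤ 1.000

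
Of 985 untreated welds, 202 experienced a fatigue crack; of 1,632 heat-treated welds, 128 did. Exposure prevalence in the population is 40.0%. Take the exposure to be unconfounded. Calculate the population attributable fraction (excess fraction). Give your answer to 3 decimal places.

PAF ≈ 0.392

p₁ = P(outcome | exposed) = 202/985 = 0.20508
p₀ = P(outcome | unexposed) = 128/1632 = 0.078431
Overall risk P(Y=1) = π·p₁ + (1−π)·p₀ = 0.4×0.20508 + 0.6×0.078431 = 0.12909.
Under exogeneity, PAF = [P(Y=1) − p₀] / P(Y=1).
PAF = (0.12909 − 0.078431) / 0.12909 ≈ 0.3924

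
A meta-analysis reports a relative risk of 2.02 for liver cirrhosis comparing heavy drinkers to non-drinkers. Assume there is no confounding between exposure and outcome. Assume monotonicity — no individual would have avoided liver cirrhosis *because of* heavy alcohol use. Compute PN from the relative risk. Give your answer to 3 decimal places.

PN ≈ 0.505

Under exogeneity and monotonicity, PN = (RR − 1) / RR = 1 − 1/RR.
PN = (2.02 − 1) / 2.02 = 1.02 / 2.02 ≈ 0.5050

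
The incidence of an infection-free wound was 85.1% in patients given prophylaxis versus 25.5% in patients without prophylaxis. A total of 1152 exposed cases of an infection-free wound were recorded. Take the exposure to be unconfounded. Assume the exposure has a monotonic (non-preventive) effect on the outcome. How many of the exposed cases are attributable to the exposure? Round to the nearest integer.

p₁ = 0.851, p₀ = 0.255.
PN = (p₁ − p₀)/p₁ = (0.851 − 0.255) / 0.851 ≈ 0.70035.
Attributable cases ≈ PN × (exposed cases) = 0.70035 × 1152 ≈ 806.81.

about 807 cases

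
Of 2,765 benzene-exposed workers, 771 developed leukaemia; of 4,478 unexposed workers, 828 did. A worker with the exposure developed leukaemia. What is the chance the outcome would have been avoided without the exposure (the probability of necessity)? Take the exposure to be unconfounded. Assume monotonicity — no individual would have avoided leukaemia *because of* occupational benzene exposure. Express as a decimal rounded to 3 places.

PN ≈ 0.337

p₁ = P(outcome | exposed) = 771/2765 = 0.27884
p₀ = P(outcome | unexposed) = 828/4478 = 0.1849
Under exogeneity and monotonicity, PN = (p₁ − p₀) / p₁.
PN = (0.27884 − 0.1849) / 0.27884 = 0.093939 / 0.27884 ≈ 0.3369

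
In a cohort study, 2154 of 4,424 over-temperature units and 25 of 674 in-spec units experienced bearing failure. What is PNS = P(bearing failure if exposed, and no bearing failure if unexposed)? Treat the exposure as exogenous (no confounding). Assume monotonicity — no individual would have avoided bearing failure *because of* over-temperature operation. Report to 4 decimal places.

p₁ = P(outcome | exposed) = 2154/4424 = 0.48689
p₀ = P(outcome | unexposed) = 25/674 = 0.037092
Under exogeneity and monotonicity, PNS = p₁ − p₀.
PNS = 0.48689 − 0.037092 = 0.4498

PNS ≈ 0.4498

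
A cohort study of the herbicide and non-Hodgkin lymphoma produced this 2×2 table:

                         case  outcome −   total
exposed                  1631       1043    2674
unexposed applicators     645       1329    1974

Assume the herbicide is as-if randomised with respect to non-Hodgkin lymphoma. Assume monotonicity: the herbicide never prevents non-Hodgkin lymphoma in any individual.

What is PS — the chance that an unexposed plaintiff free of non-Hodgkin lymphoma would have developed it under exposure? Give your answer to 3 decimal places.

PS ≈ 0.421

p₁ = P(outcome | exposed) = 1631/2674 = 0.60995
p₀ = P(outcome | unexposed) = 645/1974 = 0.32675
Under exogeneity and monotonicity, PS = (p₁ − p₀) / (1 − p₀).
PS = (0.60995 − 0.32675) / (1 − 0.32675) = 0.2832 / 0.67325 ≈ 0.4206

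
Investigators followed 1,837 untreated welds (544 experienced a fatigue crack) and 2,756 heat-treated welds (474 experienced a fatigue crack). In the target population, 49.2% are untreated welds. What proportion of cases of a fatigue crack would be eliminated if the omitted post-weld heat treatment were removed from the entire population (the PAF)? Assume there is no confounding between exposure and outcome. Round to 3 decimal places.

p₁ = P(outcome | exposed) = 544/1837 = 0.29614
p₀ = P(outcome | unexposed) = 474/2756 = 0.17199
Overall risk P(Y=1) = π·p₁ + (1−π)·p₀ = 0.492×0.29614 + 0.508×0.17199 = 0.23307.
Under exogeneity, PAF = [P(Y=1) − p₀] / P(Y=1).
PAF = (0.23307 − 0.17199) / 0.23307 ≈ 0.2621

PAF ≈ 0.262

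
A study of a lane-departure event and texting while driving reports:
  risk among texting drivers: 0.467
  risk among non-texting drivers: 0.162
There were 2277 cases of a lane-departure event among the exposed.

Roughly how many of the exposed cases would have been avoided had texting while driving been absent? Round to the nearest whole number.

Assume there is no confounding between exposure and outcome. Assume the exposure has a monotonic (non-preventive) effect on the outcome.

about 1487 cases

Let p₁ = 0.467, p₀ = 0.162.
PN = (p₁ − p₀)/p₁ = (0.467 − 0.162) / 0.467 ≈ 0.65310.
Attributable cases ≈ PN × (exposed cases) = 0.65310 × 2277 ≈ 1487.12.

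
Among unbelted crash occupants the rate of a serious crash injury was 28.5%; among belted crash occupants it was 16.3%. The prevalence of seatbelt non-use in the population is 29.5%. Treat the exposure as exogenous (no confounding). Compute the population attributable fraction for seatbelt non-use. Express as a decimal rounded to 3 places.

p₁ = 0.285, p₀ = 0.163.
Overall risk P(Y=1) = π·p₁ + (1−π)·p₀ = 0.295×0.285 + 0.705×0.163 = 0.19899.
Under exogeneity, PAF = [P(Y=1) − p₀] / P(Y=1).
PAF = (0.19899 − 0.163) / 0.19899 ≈ 0.1809

PAF ≈ 0.181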